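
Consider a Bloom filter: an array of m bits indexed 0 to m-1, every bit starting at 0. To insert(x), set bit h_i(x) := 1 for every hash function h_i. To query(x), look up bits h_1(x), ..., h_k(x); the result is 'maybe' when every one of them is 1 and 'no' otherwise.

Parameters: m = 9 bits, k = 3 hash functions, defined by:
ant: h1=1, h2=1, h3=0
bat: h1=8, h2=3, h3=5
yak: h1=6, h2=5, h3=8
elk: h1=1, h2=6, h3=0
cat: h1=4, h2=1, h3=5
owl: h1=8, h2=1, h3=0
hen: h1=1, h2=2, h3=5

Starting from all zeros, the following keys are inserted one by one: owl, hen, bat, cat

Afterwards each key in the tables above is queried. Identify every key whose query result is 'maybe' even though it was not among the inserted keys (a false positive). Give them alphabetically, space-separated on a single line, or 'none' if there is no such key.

Start: bits=000000000
After insert 'owl': sets bits 0 1 8 -> bits=110000001
After insert 'hen': sets bits 1 2 5 -> bits=111001001
After insert 'bat': sets bits 3 5 8 -> bits=111101001
After insert 'cat': sets bits 1 4 5 -> bits=111111001
Not inserted: ant elk yak — query each against bits=111111001:
query ant: checks bit0=1, bit1=1 (all 1) -> maybe => FALSE POSITIVE
query elk: checks bit0=1, bit1=1, bit6=0 (has a 0) -> no => not a false positive
query yak: checks bit5=1, bit6=0, bit8=1 (has a 0) -> no => not a false positive
False positives (alphabetical): ant

Answer: ant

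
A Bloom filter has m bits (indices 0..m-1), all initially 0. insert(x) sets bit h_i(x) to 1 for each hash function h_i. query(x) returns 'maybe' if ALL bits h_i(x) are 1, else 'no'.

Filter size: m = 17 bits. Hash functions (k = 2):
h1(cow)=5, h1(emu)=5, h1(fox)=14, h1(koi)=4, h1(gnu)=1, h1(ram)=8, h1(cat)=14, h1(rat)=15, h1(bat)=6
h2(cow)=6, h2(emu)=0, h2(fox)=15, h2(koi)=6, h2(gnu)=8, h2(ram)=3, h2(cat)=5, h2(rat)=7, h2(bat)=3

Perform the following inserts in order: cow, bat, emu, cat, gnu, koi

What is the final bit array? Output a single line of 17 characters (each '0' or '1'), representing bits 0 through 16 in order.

Answer: 11011110100000100

Derivation:
Start: bits=00000000000000000
After insert 'cow': sets bits 5 6 -> bits=00000110000000000
After insert 'bat': sets bits 3 6 -> bits=00010110000000000
After insert 'emu': sets bits 0 5 -> bits=10010110000000000
After insert 'cat': sets bits 5 14 -> bits=10010110000000100
After insert 'gnu': sets bits 1 8 -> bits=11010110100000100
After insert 'koi': sets bits 4 6 -> bits=11011110100000100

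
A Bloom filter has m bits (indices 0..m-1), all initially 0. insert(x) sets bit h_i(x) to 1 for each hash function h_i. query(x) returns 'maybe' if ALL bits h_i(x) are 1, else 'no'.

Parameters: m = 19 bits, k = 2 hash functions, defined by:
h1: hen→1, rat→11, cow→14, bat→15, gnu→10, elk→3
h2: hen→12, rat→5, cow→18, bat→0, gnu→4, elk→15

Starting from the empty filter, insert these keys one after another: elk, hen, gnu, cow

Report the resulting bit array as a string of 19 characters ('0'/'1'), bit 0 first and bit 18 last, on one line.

Start: bits=0000000000000000000
After insert 'elk': sets bits 3 15 -> bits=0001000000000001000
After insert 'hen': sets bits 1 12 -> bits=0101000000001001000
After insert 'gnu': sets bits 4 10 -> bits=0101100000101001000
After insert 'cow': sets bits 14 18 -> bits=0101100000101011001

Answer: 0101100000101011001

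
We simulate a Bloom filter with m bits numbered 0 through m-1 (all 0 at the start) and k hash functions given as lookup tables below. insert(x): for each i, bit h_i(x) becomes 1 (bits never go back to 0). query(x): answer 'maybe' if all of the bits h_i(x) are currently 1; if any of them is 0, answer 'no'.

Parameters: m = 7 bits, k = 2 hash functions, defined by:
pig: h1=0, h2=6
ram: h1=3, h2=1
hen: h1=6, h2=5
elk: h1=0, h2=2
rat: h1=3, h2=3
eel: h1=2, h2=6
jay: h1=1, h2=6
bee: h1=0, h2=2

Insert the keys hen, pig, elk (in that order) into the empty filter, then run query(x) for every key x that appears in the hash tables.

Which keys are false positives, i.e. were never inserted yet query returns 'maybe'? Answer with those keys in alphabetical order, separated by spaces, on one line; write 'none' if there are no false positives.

Start: bits=0000000
After insert 'hen': sets bits 5 6 -> bits=0000011
After insert 'pig': sets bits 0 6 -> bits=1000011
After insert 'elk': sets bits 0 2 -> bits=1010011
Not inserted: bee eel jay ram rat — query each against bits=1010011:
query bee: checks bit0=1, bit2=1 (all 1) -> maybe => FALSE POSITIVE
query eel: checks bit2=1, bit6=1 (all 1) -> maybe => FALSE POSITIVE
query jay: checks bit1=0, bit6=1 (has a 0) -> no => not a false positive
query ram: checks bit1=0, bit3=0 (has a 0) -> no => not a false positive
query rat: checks bit3=0 (has a 0) -> no => not a false positive
False positives (alphabetical): bee eel

Answer: bee eel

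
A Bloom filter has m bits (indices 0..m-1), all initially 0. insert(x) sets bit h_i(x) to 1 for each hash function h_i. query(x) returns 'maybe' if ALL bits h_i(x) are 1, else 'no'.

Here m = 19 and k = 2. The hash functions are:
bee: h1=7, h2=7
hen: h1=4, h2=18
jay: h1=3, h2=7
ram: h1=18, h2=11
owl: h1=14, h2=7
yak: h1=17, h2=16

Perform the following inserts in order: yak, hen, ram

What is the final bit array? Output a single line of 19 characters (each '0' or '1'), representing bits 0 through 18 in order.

Answer: 0000100000010000111

Derivation:
Start: bits=0000000000000000000
After insert 'yak': sets bits 16 17 -> bits=0000000000000000110
After insert 'hen': sets bits 4 18 -> bits=0000100000000000111
After insert 'ram': sets bits 11 18 -> bits=0000100000010000111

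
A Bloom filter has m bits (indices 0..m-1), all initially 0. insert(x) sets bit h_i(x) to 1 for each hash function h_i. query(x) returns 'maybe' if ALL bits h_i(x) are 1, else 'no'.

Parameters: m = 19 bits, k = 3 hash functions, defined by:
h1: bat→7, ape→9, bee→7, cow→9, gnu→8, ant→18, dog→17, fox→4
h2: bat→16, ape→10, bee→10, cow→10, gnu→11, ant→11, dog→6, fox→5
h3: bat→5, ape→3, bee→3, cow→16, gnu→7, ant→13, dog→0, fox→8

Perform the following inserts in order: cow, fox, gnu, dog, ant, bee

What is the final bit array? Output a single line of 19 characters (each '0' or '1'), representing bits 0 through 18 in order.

Answer: 1001111111110100111

Derivation:
Start: bits=0000000000000000000
After insert 'cow': sets bits 9 10 16 -> bits=0000000001100000100
After insert 'fox': sets bits 4 5 8 -> bits=0000110011100000100
After insert 'gnu': sets bits 7 8 11 -> bits=0000110111110000100
After insert 'dog': sets bits 0 6 17 -> bits=1000111111110000110
After insert 'ant': sets bits 11 13 18 -> bits=1000111111110100111
After insert 'bee': sets bits 3 7 10 -> bits=1001111111110100111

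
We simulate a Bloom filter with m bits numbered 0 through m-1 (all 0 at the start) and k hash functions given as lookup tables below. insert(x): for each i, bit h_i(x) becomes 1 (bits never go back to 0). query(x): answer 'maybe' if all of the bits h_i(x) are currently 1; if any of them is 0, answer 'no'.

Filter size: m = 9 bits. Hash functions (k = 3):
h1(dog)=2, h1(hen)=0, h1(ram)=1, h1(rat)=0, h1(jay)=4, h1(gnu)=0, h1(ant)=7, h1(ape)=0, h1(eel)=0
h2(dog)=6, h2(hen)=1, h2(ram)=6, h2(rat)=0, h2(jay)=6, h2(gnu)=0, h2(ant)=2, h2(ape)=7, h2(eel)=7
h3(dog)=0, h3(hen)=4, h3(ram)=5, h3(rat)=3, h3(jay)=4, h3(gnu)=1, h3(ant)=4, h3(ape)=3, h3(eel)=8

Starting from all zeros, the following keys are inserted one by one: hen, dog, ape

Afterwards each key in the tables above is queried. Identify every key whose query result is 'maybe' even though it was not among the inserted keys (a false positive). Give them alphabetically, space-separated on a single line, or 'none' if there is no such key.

Start: bits=000000000
After insert 'hen': sets bits 0 1 4 -> bits=110010000
After insert 'dog': sets bits 0 2 6 -> bits=111010100
After insert 'ape': sets bits 0 3 7 -> bits=111110110
Not inserted: ant eel gnu jay ram rat — query each against bits=111110110:
query ant: checks bit2=1, bit4=1, bit7=1 (all 1) -> maybe => FALSE POSITIVE
query eel: checks bit0=1, bit7=1, bit8=0 (has a 0) -> no => not a false positive
query gnu: checks bit0=1, bit1=1 (all 1) -> maybe => FALSE POSITIVE
query jay: checks bit4=1, bit6=1 (all 1) -> maybe => FALSE POSITIVE
query ram: checks bit1=1, bit5=0, bit6=1 (has a 0) -> no => not a false positive
query rat: checks bit0=1, bit3=1 (all 1) -> maybe => FALSE POSITIVE
False positives (alphabetical): ant gnu jay rat

Answer: ant gnu jay rat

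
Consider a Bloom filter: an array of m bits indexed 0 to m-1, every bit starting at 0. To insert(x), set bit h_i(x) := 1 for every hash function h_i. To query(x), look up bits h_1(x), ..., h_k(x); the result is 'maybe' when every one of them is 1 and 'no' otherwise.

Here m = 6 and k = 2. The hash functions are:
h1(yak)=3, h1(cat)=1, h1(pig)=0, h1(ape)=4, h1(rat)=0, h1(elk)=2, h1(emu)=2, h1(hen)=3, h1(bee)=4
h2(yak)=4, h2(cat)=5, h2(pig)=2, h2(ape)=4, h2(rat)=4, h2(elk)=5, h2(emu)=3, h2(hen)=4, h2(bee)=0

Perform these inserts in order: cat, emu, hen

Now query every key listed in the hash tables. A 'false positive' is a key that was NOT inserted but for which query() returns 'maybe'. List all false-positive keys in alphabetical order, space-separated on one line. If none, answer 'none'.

Start: bits=000000
After insert 'cat': sets bits 1 5 -> bits=010001
After insert 'emu': sets bits 2 3 -> bits=011101
After insert 'hen': sets bits 3 4 -> bits=011111
Not inserted: ape bee elk pig rat yak — query each against bits=011111:
query ape: checks bit4=1 (all 1) -> maybe => FALSE POSITIVE
query bee: checks bit0=0, bit4=1 (has a 0) -> no => not a false positive
query elk: checks bit2=1, bit5=1 (all 1) -> maybe => FALSE POSITIVE
query pig: checks bit0=0, bit2=1 (has a 0) -> no => not a false positive
query rat: checks bit0=0, bit4=1 (has a 0) -> no => not a false positive
query yak: checks bit3=1, bit4=1 (all 1) -> maybe => FALSE POSITIVE
False positives (alphabetical): ape elk yak

Answer: ape elk yak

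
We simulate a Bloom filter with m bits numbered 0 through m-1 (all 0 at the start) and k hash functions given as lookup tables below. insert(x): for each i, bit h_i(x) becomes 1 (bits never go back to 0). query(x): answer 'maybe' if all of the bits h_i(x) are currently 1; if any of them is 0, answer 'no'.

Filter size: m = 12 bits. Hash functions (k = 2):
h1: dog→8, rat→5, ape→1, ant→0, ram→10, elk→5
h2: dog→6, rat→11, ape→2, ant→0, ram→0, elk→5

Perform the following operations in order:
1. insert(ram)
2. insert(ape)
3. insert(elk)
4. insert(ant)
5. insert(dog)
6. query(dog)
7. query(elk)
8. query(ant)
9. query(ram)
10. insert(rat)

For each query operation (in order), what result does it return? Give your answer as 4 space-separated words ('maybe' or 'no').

Answer: maybe maybe maybe maybe

Derivation:
Start: bits=000000000000
Op 1: insert ram -> sets bits 0 10 -> bits=100000000010
Op 2: insert ape -> sets bits 1 2 -> bits=111000000010
Op 3: insert elk -> sets bits 5 -> bits=111001000010
Op 4: insert ant -> sets bits 0 -> bits=111001000010
Op 5: insert dog -> sets bits 6 8 -> bits=111001101010
Op 6: query dog -> checks bit6=1, bit8=1 (all 1) -> maybe
Op 7: query elk -> checks bit5=1 (all 1) -> maybe
Op 8: query ant -> checks bit0=1 (all 1) -> maybe
Op 9: query ram -> checks bit0=1, bit10=1 (all 1) -> maybe
Op 10: insert rat -> sets bits 5 11 -> bits=111001101011
Query results in order: maybe maybe maybe maybe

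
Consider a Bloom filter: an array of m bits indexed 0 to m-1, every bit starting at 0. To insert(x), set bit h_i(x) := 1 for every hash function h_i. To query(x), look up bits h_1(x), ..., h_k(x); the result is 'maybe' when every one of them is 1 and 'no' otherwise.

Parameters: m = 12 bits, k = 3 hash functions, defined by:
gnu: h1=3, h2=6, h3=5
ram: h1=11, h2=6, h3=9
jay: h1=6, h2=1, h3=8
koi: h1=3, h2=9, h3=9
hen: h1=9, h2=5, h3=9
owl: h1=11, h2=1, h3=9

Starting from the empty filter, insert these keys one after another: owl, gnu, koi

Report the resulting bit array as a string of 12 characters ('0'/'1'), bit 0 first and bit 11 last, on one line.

Answer: 010101100101

Derivation:
Start: bits=000000000000
After insert 'owl': sets bits 1 9 11 -> bits=010000000101
After insert 'gnu': sets bits 3 5 6 -> bits=010101100101
After insert 'koi': sets bits 3 9 -> bits=010101100101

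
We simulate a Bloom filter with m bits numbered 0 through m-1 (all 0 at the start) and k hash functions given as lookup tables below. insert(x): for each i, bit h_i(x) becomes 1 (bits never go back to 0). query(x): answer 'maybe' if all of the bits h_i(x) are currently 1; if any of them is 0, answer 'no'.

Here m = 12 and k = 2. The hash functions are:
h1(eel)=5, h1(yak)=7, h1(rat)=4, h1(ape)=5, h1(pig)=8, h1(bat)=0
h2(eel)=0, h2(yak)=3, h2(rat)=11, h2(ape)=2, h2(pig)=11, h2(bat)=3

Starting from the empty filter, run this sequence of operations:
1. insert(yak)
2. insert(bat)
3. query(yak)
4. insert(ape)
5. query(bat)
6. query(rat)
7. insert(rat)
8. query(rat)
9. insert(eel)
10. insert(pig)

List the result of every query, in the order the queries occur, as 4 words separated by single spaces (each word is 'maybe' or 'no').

Start: bits=000000000000
Op 1: insert yak -> sets bits 3 7 -> bits=000100010000
Op 2: insert bat -> sets bits 0 3 -> bits=100100010000
Op 3: query yak -> checks bit3=1, bit7=1 (all 1) -> maybe
Op 4: insert ape -> sets bits 2 5 -> bits=101101010000
Op 5: query bat -> checks bit0=1, bit3=1 (all 1) -> maybe
Op 6: query rat -> checks bit4=0, bit11=0 (has a 0) -> no
Op 7: insert rat -> sets bits 4 11 -> bits=101111010001
Op 8: query rat -> checks bit4=1, bit11=1 (all 1) -> maybe
Op 9: insert eel -> sets bits 0 5 -> bits=101111010001
Op 10: insert pig -> sets bits 8 11 -> bits=101111011001
Query results in order: maybe maybe no maybe

Answer: maybe maybe no maybe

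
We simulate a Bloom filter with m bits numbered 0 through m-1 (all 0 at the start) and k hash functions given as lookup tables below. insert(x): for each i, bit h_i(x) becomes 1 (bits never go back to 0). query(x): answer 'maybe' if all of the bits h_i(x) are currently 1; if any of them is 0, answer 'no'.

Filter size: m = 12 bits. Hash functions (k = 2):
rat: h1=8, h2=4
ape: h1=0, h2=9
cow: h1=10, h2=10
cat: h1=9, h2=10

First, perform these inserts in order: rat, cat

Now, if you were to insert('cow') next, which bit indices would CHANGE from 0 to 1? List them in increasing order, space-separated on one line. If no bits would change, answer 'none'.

Answer: none

Derivation:
Start: bits=000000000000
After insert 'rat': sets bits 4 8 -> bits=000010001000
After insert 'cat': sets bits 9 10 -> bits=000010001110
insert 'cow' would touch bits 10; currently bit10=1
Bits that are 0 among those (would change 0->1): none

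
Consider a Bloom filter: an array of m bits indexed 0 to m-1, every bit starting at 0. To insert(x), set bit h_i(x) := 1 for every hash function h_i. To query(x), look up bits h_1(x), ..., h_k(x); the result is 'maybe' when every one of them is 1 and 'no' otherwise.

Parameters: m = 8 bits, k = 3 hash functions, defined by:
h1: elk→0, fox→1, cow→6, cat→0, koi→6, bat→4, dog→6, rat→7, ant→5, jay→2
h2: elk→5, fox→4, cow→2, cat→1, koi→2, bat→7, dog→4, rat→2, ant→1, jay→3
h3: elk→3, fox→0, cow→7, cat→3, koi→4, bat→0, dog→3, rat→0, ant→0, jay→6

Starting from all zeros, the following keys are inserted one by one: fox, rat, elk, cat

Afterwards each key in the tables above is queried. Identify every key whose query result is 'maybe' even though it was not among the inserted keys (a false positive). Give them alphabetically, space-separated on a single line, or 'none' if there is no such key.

Start: bits=00000000
After insert 'fox': sets bits 0 1 4 -> bits=11001000
After insert 'rat': sets bits 0 2 7 -> bits=11101001
After insert 'elk': sets bits 0 3 5 -> bits=11111101
After insert 'cat': sets bits 0 1 3 -> bits=11111101
Not inserted: ant bat cow dog jay koi — query each against bits=11111101:
query ant: checks bit0=1, bit1=1, bit5=1 (all 1) -> maybe => FALSE POSITIVE
query bat: checks bit0=1, bit4=1, bit7=1 (all 1) -> maybe => FALSE POSITIVE
query cow: checks bit2=1, bit6=0, bit7=1 (has a 0) -> no => not a false positive
query dog: checks bit3=1, bit4=1, bit6=0 (has a 0) -> no => not a false positive
query jay: checks bit2=1, bit3=1, bit6=0 (has a 0) -> no => not a false positive
query koi: checks bit2=1, bit4=1, bit6=0 (has a 0) -> no => not a false positive
False positives (alphabetical): ant bat

Answer: ant bat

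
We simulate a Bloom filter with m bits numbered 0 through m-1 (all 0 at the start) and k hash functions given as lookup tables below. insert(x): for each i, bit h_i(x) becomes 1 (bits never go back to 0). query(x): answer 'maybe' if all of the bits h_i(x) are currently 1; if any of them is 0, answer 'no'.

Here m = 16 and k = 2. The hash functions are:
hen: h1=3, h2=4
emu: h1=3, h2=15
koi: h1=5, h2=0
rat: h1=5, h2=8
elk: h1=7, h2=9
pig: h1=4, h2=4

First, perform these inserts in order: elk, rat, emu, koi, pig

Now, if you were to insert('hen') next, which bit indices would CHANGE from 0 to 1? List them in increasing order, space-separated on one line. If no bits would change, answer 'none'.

Answer: none

Derivation:
Start: bits=0000000000000000
After insert 'elk': sets bits 7 9 -> bits=0000000101000000
After insert 'rat': sets bits 5 8 -> bits=0000010111000000
After insert 'emu': sets bits 3 15 -> bits=0001010111000001
After insert 'koi': sets bits 0 5 -> bits=1001010111000001
After insert 'pig': sets bits 4 -> bits=1001110111000001
insert 'hen' would touch bits 3 4; currently bit3=1, bit4=1
Bits that are 0 among those (would change 0->1): none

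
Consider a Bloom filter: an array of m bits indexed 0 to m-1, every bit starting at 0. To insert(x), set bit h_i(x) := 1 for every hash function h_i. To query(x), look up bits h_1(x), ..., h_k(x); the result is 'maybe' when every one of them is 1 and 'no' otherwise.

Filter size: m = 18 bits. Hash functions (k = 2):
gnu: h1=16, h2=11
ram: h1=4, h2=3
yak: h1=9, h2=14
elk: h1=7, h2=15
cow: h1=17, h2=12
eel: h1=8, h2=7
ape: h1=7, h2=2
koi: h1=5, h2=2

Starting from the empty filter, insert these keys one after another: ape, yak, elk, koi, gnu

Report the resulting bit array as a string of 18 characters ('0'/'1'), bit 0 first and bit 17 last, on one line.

Start: bits=000000000000000000
After insert 'ape': sets bits 2 7 -> bits=001000010000000000
After insert 'yak': sets bits 9 14 -> bits=001000010100001000
After insert 'elk': sets bits 7 15 -> bits=001000010100001100
After insert 'koi': sets bits 2 5 -> bits=001001010100001100
After insert 'gnu': sets bits 11 16 -> bits=001001010101001110

Answer: 001001010101001110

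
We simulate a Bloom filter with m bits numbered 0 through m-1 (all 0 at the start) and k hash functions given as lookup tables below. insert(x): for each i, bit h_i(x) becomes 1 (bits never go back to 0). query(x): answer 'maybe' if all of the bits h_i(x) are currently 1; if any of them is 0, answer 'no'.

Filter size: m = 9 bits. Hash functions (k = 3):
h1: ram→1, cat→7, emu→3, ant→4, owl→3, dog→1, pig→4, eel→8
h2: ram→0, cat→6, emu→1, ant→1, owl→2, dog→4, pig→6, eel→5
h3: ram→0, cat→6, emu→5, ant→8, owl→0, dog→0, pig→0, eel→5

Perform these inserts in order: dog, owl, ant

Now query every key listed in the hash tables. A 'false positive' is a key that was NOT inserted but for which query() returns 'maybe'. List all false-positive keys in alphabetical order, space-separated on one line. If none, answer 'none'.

Start: bits=000000000
After insert 'dog': sets bits 0 1 4 -> bits=110010000
After insert 'owl': sets bits 0 2 3 -> bits=111110000
After insert 'ant': sets bits 1 4 8 -> bits=111110001
Not inserted: cat eel emu pig ram — query each against bits=111110001:
query cat: checks bit6=0, bit7=0 (has a 0) -> no => not a false positive
query eel: checks bit5=0, bit8=1 (has a 0) -> no => not a false positive
query emu: checks bit1=1, bit3=1, bit5=0 (has a 0) -> no => not a false positive
query pig: checks bit0=1, bit4=1, bit6=0 (has a 0) -> no => not a false positive
query ram: checks bit0=1, bit1=1 (all 1) -> maybe => FALSE POSITIVE
False positives (alphabetical): ram

Answer: ram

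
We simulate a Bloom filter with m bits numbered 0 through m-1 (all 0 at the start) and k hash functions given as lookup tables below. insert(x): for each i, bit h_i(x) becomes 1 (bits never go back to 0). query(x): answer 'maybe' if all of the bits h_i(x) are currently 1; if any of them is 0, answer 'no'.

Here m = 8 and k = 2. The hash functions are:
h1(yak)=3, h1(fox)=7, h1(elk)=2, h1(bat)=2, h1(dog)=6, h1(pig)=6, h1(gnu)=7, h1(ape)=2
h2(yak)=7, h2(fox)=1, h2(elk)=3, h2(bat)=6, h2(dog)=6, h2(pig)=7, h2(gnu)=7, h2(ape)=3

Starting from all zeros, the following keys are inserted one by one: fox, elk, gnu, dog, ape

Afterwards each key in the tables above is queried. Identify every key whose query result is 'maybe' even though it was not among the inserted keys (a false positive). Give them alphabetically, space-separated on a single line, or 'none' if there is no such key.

Start: bits=00000000
After insert 'fox': sets bits 1 7 -> bits=01000001
After insert 'elk': sets bits 2 3 -> bits=01110001
After insert 'gnu': sets bits 7 -> bits=01110001
After insert 'dog': sets bits 6 -> bits=01110011
After insert 'ape': sets bits 2 3 -> bits=01110011
Not inserted: bat pig yak — query each against bits=01110011:
query bat: checks bit2=1, bit6=1 (all 1) -> maybe => FALSE POSITIVE
query pig: checks bit6=1, bit7=1 (all 1) -> maybe => FALSE POSITIVE
query yak: checks bit3=1, bit7=1 (all 1) -> maybe => FALSE POSITIVE
False positives (alphabetical): bat pig yak

Answer: bat pig yak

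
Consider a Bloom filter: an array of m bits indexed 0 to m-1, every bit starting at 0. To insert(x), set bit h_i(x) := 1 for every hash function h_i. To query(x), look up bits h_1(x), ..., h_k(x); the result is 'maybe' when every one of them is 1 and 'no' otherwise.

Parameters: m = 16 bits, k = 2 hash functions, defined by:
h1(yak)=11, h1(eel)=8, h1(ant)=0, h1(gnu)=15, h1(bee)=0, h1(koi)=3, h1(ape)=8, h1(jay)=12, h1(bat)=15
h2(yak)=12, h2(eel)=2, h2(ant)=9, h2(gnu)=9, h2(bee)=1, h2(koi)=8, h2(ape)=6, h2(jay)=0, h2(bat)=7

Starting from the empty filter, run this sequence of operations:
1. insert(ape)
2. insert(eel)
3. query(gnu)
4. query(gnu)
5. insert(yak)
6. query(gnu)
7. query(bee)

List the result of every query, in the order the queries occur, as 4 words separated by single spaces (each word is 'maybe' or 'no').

Answer: no no no no

Derivation:
Start: bits=0000000000000000
Op 1: insert ape -> sets bits 6 8 -> bits=0000001010000000
Op 2: insert eel -> sets bits 2 8 -> bits=0010001010000000
Op 3: query gnu -> checks bit9=0, bit15=0 (has a 0) -> no
Op 4: query gnu -> checks bit9=0, bit15=0 (has a 0) -> no
Op 5: insert yak -> sets bits 11 12 -> bits=0010001010011000
Op 6: query gnu -> checks bit9=0, bit15=0 (has a 0) -> no
Op 7: query bee -> checks bit0=0, bit1=0 (has a 0) -> no
Query results in order: no no no no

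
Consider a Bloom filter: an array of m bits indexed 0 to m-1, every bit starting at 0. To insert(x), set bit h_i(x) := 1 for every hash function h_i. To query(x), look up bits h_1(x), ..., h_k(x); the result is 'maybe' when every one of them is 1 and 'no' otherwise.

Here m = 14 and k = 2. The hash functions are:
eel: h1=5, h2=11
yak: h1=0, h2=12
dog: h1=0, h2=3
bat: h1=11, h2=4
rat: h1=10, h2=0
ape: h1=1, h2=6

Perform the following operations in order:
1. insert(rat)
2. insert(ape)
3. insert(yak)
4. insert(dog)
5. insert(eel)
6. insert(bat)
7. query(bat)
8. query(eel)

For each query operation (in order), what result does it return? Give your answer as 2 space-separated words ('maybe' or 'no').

Start: bits=00000000000000
Op 1: insert rat -> sets bits 0 10 -> bits=10000000001000
Op 2: insert ape -> sets bits 1 6 -> bits=11000010001000
Op 3: insert yak -> sets bits 0 12 -> bits=11000010001010
Op 4: insert dog -> sets bits 0 3 -> bits=11010010001010
Op 5: insert eel -> sets bits 5 11 -> bits=11010110001110
Op 6: insert bat -> sets bits 4 11 -> bits=11011110001110
Op 7: query bat -> checks bit4=1, bit11=1 (all 1) -> maybe
Op 8: query eel -> checks bit5=1, bit11=1 (all 1) -> maybe
Query results in order: maybe maybe

Answer: maybe maybe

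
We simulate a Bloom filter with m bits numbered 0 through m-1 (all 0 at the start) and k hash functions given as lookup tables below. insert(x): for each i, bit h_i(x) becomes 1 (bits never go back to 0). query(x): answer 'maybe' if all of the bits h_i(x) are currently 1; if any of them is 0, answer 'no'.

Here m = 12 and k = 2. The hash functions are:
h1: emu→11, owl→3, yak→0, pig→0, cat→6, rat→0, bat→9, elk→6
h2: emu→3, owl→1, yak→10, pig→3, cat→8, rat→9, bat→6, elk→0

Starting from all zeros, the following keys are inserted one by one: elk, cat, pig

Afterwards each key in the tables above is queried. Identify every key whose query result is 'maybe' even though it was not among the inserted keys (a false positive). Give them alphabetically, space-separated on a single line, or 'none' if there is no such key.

Answer: none

Derivation:
Start: bits=000000000000
After insert 'elk': sets bits 0 6 -> bits=100000100000
After insert 'cat': sets bits 6 8 -> bits=100000101000
After insert 'pig': sets bits 0 3 -> bits=100100101000
Not inserted: bat emu owl rat yak — query each against bits=100100101000:
query bat: checks bit6=1, bit9=0 (has a 0) -> no => not a false positive
query emu: checks bit3=1, bit11=0 (has a 0) -> no => not a false positive
query owl: checks bit1=0, bit3=1 (has a 0) -> no => not a false positive
query rat: checks bit0=1, bit9=0 (has a 0) -> no => not a false positive
query yak: checks bit0=1, bit10=0 (has a 0) -> no => not a false positive
False positives (alphabetical): none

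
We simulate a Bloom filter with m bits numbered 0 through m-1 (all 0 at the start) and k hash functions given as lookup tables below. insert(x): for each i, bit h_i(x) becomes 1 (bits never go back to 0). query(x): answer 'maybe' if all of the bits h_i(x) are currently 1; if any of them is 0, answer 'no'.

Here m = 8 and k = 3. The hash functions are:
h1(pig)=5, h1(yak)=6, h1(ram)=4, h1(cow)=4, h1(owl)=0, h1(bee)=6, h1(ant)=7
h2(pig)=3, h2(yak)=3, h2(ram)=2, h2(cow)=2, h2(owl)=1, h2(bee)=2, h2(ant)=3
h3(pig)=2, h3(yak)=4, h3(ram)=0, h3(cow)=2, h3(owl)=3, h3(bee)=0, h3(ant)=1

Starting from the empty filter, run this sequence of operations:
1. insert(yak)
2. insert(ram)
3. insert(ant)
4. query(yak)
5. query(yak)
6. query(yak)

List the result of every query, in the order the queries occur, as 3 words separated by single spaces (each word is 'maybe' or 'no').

Start: bits=00000000
Op 1: insert yak -> sets bits 3 4 6 -> bits=00011010
Op 2: insert ram -> sets bits 0 2 4 -> bits=10111010
Op 3: insert ant -> sets bits 1 3 7 -> bits=11111011
Op 4: query yak -> checks bit3=1, bit4=1, bit6=1 (all 1) -> maybe
Op 5: query yak -> checks bit3=1, bit4=1, bit6=1 (all 1) -> maybe
Op 6: query yak -> checks bit3=1, bit4=1, bit6=1 (all 1) -> maybe
Query results in order: maybe maybe maybe

Answer: maybe maybe maybe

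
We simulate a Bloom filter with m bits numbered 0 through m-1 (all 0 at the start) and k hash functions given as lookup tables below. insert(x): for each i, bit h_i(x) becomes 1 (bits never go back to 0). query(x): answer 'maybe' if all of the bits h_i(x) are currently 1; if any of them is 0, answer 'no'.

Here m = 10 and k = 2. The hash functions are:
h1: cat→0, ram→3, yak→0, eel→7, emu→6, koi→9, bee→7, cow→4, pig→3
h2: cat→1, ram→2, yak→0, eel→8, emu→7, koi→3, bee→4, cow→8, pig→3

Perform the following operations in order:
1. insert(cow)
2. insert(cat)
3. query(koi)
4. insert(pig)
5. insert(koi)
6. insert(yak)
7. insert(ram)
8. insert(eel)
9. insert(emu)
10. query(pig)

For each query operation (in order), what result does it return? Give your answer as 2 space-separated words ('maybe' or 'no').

Start: bits=0000000000
Op 1: insert cow -> sets bits 4 8 -> bits=0000100010
Op 2: insert cat -> sets bits 0 1 -> bits=1100100010
Op 3: query koi -> checks bit3=0, bit9=0 (has a 0) -> no
Op 4: insert pig -> sets bits 3 -> bits=1101100010
Op 5: insert koi -> sets bits 3 9 -> bits=1101100011
Op 6: insert yak -> sets bits 0 -> bits=1101100011
Op 7: insert ram -> sets bits 2 3 -> bits=1111100011
Op 8: insert eel -> sets bits 7 8 -> bits=1111100111
Op 9: insert emu -> sets bits 6 7 -> bits=1111101111
Op 10: query pig -> checks bit3=1 (all 1) -> maybe
Query results in order: no maybe

Answer: no maybe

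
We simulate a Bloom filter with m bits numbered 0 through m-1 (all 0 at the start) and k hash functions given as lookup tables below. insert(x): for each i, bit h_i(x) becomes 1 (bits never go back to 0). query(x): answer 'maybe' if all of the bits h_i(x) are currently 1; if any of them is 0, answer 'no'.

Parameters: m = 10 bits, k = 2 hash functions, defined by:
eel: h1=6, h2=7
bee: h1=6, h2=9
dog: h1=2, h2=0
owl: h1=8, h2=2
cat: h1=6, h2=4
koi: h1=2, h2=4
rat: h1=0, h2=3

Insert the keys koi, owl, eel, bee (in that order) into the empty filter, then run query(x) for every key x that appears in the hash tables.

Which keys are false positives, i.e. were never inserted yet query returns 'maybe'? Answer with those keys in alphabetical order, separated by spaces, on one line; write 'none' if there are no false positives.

Start: bits=0000000000
After insert 'koi': sets bits 2 4 -> bits=0010100000
After insert 'owl': sets bits 2 8 -> bits=0010100010
After insert 'eel': sets bits 6 7 -> bits=0010101110
After insert 'bee': sets bits 6 9 -> bits=0010101111
Not inserted: cat dog rat — query each against bits=0010101111:
query cat: checks bit4=1, bit6=1 (all 1) -> maybe => FALSE POSITIVE
query dog: checks bit0=0, bit2=1 (has a 0) -> no => not a false positive
query rat: checks bit0=0, bit3=0 (has a 0) -> no => not a false positive
False positives (alphabetical): cat

Answer: cat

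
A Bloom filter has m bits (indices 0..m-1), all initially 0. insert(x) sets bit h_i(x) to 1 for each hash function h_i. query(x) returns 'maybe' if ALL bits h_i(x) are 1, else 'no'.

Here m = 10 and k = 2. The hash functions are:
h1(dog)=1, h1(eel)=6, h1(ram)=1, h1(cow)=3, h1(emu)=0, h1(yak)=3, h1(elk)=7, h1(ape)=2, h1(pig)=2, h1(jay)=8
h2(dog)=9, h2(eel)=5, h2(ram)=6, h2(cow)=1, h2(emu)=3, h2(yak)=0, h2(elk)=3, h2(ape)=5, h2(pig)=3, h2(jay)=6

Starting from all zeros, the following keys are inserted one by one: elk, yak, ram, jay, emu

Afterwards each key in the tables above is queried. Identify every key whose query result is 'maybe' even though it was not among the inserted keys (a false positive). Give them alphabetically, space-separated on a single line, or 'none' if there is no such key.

Start: bits=0000000000
After insert 'elk': sets bits 3 7 -> bits=0001000100
After insert 'yak': sets bits 0 3 -> bits=1001000100
After insert 'ram': sets bits 1 6 -> bits=1101001100
After insert 'jay': sets bits 6 8 -> bits=1101001110
After insert 'emu': sets bits 0 3 -> bits=1101001110
Not inserted: ape cow dog eel pig — query each against bits=1101001110:
query ape: checks bit2=0, bit5=0 (has a 0) -> no => not a false positive
query cow: checks bit1=1, bit3=1 (all 1) -> maybe => FALSE POSITIVE
query dog: checks bit1=1, bit9=0 (has a 0) -> no => not a false positive
query eel: checks bit5=0, bit6=1 (has a 0) -> no => not a false positive
query pig: checks bit2=0, bit3=1 (has a 0) -> no => not a false positive
False positives (alphabetical): cow

Answer: cow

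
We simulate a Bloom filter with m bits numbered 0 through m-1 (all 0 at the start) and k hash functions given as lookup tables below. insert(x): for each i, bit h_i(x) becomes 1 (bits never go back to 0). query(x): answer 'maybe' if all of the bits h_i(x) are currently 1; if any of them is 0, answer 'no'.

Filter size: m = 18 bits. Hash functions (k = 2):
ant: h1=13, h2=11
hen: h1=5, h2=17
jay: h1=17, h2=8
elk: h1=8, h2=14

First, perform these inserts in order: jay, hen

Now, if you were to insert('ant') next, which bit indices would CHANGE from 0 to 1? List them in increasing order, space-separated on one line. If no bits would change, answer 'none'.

Start: bits=000000000000000000
After insert 'jay': sets bits 8 17 -> bits=000000001000000001
After insert 'hen': sets bits 5 17 -> bits=000001001000000001
insert 'ant' would touch bits 11 13; currently bit11=0, bit13=0
Bits that are 0 among those (would change 0->1): 11 13

Answer: 11 13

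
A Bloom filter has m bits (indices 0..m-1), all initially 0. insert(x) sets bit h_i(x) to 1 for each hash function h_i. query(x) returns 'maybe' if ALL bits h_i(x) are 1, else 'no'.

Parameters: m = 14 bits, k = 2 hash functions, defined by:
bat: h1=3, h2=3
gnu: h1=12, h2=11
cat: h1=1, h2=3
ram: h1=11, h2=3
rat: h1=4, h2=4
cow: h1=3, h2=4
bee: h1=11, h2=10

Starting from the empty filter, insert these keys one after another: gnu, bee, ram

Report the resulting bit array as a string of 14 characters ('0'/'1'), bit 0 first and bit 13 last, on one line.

Start: bits=00000000000000
After insert 'gnu': sets bits 11 12 -> bits=00000000000110
After insert 'bee': sets bits 10 11 -> bits=00000000001110
After insert 'ram': sets bits 3 11 -> bits=00010000001110

Answer: 00010000001110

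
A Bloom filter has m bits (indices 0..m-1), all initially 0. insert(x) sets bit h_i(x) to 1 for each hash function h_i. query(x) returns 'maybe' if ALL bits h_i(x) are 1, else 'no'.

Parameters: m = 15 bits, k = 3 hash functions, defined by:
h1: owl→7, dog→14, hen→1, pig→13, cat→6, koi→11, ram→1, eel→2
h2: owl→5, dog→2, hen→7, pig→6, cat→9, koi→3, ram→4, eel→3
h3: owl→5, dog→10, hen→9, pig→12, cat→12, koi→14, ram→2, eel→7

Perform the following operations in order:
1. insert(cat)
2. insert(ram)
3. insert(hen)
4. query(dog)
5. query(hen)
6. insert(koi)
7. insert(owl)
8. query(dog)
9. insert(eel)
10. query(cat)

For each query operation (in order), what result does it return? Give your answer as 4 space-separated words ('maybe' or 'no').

Start: bits=000000000000000
Op 1: insert cat -> sets bits 6 9 12 -> bits=000000100100100
Op 2: insert ram -> sets bits 1 2 4 -> bits=011010100100100
Op 3: insert hen -> sets bits 1 7 9 -> bits=011010110100100
Op 4: query dog -> checks bit2=1, bit10=0, bit14=0 (has a 0) -> no
Op 5: query hen -> checks bit1=1, bit7=1, bit9=1 (all 1) -> maybe
Op 6: insert koi -> sets bits 3 11 14 -> bits=011110110101101
Op 7: insert owl -> sets bits 5 7 -> bits=011111110101101
Op 8: query dog -> checks bit2=1, bit10=0, bit14=1 (has a 0) -> no
Op 9: insert eel -> sets bits 2 3 7 -> bits=011111110101101
Op 10: query cat -> checks bit6=1, bit9=1, bit12=1 (all 1) -> maybe
Query results in order: no maybe no maybe

Answer: no maybe no maybe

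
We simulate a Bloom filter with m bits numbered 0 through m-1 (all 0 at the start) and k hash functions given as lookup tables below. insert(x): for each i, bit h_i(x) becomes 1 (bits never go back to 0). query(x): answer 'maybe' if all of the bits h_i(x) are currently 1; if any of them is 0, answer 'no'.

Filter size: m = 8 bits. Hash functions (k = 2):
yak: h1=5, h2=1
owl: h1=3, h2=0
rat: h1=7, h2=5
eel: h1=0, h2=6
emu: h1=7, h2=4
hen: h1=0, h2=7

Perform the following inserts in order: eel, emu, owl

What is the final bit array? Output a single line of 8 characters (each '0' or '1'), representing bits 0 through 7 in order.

Start: bits=00000000
After insert 'eel': sets bits 0 6 -> bits=10000010
After insert 'emu': sets bits 4 7 -> bits=10001011
After insert 'owl': sets bits 0 3 -> bits=10011011

Answer: 10011011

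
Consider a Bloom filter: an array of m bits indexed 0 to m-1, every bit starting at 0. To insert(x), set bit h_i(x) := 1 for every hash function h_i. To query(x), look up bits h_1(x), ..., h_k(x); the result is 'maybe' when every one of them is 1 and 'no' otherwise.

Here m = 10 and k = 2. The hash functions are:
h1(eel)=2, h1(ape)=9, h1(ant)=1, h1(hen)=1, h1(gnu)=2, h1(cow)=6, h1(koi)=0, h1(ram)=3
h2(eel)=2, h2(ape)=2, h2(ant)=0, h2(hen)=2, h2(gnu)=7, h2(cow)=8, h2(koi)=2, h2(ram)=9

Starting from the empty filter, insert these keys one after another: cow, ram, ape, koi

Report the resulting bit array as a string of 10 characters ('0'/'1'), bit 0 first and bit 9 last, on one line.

Start: bits=0000000000
After insert 'cow': sets bits 6 8 -> bits=0000001010
After insert 'ram': sets bits 3 9 -> bits=0001001011
After insert 'ape': sets bits 2 9 -> bits=0011001011
After insert 'koi': sets bits 0 2 -> bits=1011001011

Answer: 1011001011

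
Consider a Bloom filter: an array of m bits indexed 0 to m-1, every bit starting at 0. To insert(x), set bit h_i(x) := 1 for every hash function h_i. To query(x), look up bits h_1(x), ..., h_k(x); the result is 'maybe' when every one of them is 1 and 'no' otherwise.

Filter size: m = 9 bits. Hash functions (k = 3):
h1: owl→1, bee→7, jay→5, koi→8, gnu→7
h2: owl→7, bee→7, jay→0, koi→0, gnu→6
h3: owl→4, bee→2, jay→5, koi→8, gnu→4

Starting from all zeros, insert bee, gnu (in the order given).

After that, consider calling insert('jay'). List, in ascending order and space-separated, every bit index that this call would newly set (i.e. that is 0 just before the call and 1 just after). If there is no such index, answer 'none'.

Start: bits=000000000
After insert 'bee': sets bits 2 7 -> bits=001000010
After insert 'gnu': sets bits 4 6 7 -> bits=001010110
insert 'jay' would touch bits 0 5; currently bit0=0, bit5=0
Bits that are 0 among those (would change 0->1): 0 5

Answer: 0 5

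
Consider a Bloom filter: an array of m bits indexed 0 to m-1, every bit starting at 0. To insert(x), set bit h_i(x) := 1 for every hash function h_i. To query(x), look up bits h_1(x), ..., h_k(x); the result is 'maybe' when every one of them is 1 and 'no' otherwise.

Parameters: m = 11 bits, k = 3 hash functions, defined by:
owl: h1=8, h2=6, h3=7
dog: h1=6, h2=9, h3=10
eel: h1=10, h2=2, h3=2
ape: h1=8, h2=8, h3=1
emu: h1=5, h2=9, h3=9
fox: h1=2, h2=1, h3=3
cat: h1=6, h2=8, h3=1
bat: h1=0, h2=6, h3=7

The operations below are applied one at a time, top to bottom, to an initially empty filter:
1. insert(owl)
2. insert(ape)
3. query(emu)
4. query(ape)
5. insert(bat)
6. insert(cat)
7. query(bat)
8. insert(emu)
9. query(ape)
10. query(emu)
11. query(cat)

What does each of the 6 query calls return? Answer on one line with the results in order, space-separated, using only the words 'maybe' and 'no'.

Start: bits=00000000000
Op 1: insert owl -> sets bits 6 7 8 -> bits=00000011100
Op 2: insert ape -> sets bits 1 8 -> bits=01000011100
Op 3: query emu -> checks bit5=0, bit9=0 (has a 0) -> no
Op 4: query ape -> checks bit1=1, bit8=1 (all 1) -> maybe
Op 5: insert bat -> sets bits 0 6 7 -> bits=11000011100
Op 6: insert cat -> sets bits 1 6 8 -> bits=11000011100
Op 7: query bat -> checks bit0=1, bit6=1, bit7=1 (all 1) -> maybe
Op 8: insert emu -> sets bits 5 9 -> bits=11000111110
Op 9: query ape -> checks bit1=1, bit8=1 (all 1) -> maybe
Op 10: query emu -> checks bit5=1, bit9=1 (all 1) -> maybe
Op 11: query cat -> checks bit1=1, bit6=1, bit8=1 (all 1) -> maybe
Query results in order: no maybe maybe maybe maybe maybe

Answer: no maybe maybe maybe maybe maybe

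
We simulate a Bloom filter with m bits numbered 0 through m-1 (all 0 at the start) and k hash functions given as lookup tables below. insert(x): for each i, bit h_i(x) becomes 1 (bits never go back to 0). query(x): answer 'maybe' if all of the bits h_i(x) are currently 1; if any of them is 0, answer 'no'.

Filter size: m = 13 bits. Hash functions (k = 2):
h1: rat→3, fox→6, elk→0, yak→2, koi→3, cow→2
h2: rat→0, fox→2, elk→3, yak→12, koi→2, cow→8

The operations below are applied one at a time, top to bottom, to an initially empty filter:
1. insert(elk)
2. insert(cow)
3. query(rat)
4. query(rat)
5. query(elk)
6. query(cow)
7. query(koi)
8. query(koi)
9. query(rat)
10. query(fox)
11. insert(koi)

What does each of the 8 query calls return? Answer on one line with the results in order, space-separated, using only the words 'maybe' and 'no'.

Start: bits=0000000000000
Op 1: insert elk -> sets bits 0 3 -> bits=1001000000000
Op 2: insert cow -> sets bits 2 8 -> bits=1011000010000
Op 3: query rat -> checks bit0=1, bit3=1 (all 1) -> maybe
Op 4: query rat -> checks bit0=1, bit3=1 (all 1) -> maybe
Op 5: query elk -> checks bit0=1, bit3=1 (all 1) -> maybe
Op 6: query cow -> checks bit2=1, bit8=1 (all 1) -> maybe
Op 7: query koi -> checks bit2=1, bit3=1 (all 1) -> maybe
Op 8: query koi -> checks bit2=1, bit3=1 (all 1) -> maybe
Op 9: query rat -> checks bit0=1, bit3=1 (all 1) -> maybe
Op 10: query fox -> checks bit2=1, bit6=0 (has a 0) -> no
Op 11: insert koi -> sets bits 2 3 -> bits=1011000010000
Query results in order: maybe maybe maybe maybe maybe maybe maybe no

Answer: maybe maybe maybe maybe maybe maybe maybe no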